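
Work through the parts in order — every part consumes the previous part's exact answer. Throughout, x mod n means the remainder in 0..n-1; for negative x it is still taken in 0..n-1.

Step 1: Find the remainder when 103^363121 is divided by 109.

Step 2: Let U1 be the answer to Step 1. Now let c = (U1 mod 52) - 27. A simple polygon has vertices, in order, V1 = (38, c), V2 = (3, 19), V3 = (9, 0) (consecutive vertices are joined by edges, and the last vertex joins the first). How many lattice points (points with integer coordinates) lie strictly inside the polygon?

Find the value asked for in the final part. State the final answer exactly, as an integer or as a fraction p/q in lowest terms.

Step 1: squarings mod 109: 103^1=103, 103^2=36, 103^4=97, 103^8=35, 103^16=26, 103^32=22, 103^64=48, 103^128=15, 103^256=7, 103^512=49, 103^1024=3, 103^2048=9, 103^4096=81, 103^8192=21, 103^16384=5, 103^32768=25, 103^65536=80, 103^131072=78, 103^262144=89; 103^363121 = 103^1 * 103^16 * 103^32 * 103^64 * 103^512 * 103^2048 * 103^32768 * 103^65536 * 103^262144 = 99 (mod 109); answer 99
Step 2: U1 = 99; c = 20; cross terms: (38*19 - 3*20)=662, (3*0 - 9*19)=-171, (9*20 - 38*0)=180; twice the area = |671| = 671; area = 671/2; boundary points = 1 + 1 + 1 = 3; strictly interior points = area - boundary/2 + 1 = 335; answer 335

335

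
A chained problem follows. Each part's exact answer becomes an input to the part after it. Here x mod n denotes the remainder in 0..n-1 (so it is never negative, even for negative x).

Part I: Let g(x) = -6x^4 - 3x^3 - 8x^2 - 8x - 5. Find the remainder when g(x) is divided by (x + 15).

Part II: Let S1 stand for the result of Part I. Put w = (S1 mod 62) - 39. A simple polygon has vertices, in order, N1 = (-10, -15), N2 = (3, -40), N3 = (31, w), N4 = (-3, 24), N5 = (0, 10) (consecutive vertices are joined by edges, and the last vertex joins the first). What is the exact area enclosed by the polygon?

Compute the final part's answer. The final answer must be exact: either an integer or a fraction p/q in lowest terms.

Part I: remainder = value at the root: -6*(-15)^4 - 3*(-15)^3 - 8*(-15)^2 - 8*(-15)^1 - 5 = (-303750) + (10125) + (-1800) + (120) + (-5) = -295310; answer -295310
Part II: S1 = -295310; w = 19; cross terms: (-10*-40 - 3*-15)=445, (3*19 - 31*-40)=1297, (31*24 - -3*19)=801, (-3*10 - 0*24)=-30, (0*-15 - -10*10)=100; twice the area = |2613| = 2613; area = 2613/2; answer 2613/2

2613/2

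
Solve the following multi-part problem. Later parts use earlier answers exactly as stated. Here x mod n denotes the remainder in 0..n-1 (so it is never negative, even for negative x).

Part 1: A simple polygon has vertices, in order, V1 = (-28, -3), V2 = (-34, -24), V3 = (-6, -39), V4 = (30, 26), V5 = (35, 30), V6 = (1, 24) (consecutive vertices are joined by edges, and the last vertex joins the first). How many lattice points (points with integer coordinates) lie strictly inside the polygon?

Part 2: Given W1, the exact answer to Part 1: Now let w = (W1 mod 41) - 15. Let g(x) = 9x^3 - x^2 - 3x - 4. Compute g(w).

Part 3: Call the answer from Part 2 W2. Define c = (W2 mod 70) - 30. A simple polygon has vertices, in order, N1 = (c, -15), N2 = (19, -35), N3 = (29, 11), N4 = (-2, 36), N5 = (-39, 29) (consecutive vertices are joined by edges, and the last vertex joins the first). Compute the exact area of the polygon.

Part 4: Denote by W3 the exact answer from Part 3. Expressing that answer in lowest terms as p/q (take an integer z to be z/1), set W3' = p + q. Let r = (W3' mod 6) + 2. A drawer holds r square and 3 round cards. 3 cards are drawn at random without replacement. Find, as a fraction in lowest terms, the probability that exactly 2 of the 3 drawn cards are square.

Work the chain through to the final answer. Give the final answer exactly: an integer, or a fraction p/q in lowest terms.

15/28

Part 1: cross terms: (-28*-24 - -34*-3)=570, (-34*-39 - -6*-24)=1182, (-6*26 - 30*-39)=1014, (30*30 - 35*26)=-10, (35*24 - 1*30)=810, (1*-3 - -28*24)=669; twice the area = |4235| = 4235; area = 4235/2; boundary points = 3 + 1 + 1 + 1 + 2 + 1 = 9; strictly interior points = area - boundary/2 + 1 = 2114; answer 2114
Part 2: W1 = 2114; w = 8; 9*(8)^3 - 1*(8)^2 - 3*(8)^1 - 4 = (4608) + (-64) + (-24) + (-4) = 4516; answer 4516
Part 3: W2 = 4516; c = 6; cross terms: (6*-35 - 19*-15)=75, (19*11 - 29*-35)=1224, (29*36 - -2*11)=1066, (-2*29 - -39*36)=1346, (-39*-15 - 6*29)=411; twice the area = |4122| = 4122; area = 2061; answer 2061
Part 4: W3 = 2061; threaded value p + q = 2062; r = 6; total draws C(9,3) = 84; favorable C(6,2)*C(3,1) = 45; P = 15/28; answer 15/28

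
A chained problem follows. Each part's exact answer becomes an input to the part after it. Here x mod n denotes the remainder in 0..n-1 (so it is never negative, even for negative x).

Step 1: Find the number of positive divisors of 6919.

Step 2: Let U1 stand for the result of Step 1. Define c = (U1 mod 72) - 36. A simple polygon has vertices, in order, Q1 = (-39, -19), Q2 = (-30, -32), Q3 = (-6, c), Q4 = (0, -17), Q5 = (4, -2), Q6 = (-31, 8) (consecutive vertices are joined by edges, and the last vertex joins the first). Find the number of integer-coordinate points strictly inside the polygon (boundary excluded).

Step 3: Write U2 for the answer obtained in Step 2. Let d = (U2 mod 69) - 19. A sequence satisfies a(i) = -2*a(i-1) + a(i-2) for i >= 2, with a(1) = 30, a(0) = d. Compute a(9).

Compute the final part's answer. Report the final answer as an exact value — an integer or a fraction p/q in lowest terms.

Step 1: 6919 = 11 * 17 * 37; number of divisors = (1+1) * (1+1) * (1+1) = 8; answer 8
Step 2: U1 = 8; c = -28; cross terms: (-39*-32 - -30*-19)=678, (-30*-28 - -6*-32)=648, (-6*-17 - 0*-28)=102, (0*-2 - 4*-17)=68, (4*8 - -31*-2)=-30, (-31*-19 - -39*8)=901; twice the area = |2367| = 2367; area = 2367/2; boundary points = 1 + 4 + 1 + 1 + 5 + 1 = 13; strictly interior points = area - boundary/2 + 1 = 1178; answer 1178
Step 3: U2 = 1178; d = -14; a(2) = -2*(30) + 1*(-14) = -74; iterating: a(2)=-74, a(3)=178, a(4)=-430, a(5)=1038, a(6)=-2506, a(7)=6050, a(8)=-14606, a(9)=35262; answer 35262

35262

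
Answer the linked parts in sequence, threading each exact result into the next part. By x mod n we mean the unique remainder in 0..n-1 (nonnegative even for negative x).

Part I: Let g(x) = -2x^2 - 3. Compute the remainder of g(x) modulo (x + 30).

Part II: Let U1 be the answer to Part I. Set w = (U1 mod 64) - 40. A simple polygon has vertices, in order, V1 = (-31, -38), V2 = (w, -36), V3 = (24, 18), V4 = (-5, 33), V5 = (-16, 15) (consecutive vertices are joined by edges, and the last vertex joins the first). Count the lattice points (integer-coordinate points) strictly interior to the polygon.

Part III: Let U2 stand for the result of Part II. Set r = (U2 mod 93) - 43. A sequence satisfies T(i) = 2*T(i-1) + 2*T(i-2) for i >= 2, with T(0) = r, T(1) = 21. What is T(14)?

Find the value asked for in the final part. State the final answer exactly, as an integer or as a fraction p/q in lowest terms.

8370304

Part I: remainder = value at the root: -2*(-30)^2 - 3 = (-1800) + (-3) = -1803; answer -1803
Part II: U1 = -1803; w = 13; cross terms: (-31*-36 - 13*-38)=1610, (13*18 - 24*-36)=1098, (24*33 - -5*18)=882, (-5*15 - -16*33)=453, (-16*-38 - -31*15)=1073; twice the area = |5116| = 5116; area = 2558; boundary points = 2 + 1 + 1 + 1 + 1 = 6; strictly interior points = area - boundary/2 + 1 = 2556; answer 2556
Part III: U2 = 2556; r = 2; T(2) = 2*(21) + 2*(2) = 46; iterating: T(2)=46, T(3)=134, T(4)=360, T(5)=988, T(6)=2696, T(7)=7368, T(8)=20128, T(9)=54992, T(10)=150240, T(11)=410464, T(12)=1121408, T(13)=3063744, T(14)=8370304; answer 8370304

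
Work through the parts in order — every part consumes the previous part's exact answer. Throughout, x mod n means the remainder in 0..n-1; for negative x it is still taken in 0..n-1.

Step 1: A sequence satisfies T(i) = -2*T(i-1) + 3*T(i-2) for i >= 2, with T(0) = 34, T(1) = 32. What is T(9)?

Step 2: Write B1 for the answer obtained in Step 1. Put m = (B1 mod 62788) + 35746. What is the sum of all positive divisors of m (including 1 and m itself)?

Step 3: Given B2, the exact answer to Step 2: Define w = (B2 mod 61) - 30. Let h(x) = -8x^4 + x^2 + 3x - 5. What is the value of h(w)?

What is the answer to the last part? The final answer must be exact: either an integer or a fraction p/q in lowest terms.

Step 1: T(2) = -2*(32) + 3*(34) = 38; iterating: T(2)=38, T(3)=20, T(4)=74, T(5)=-88, T(6)=398, T(7)=-1060, T(8)=3314, T(9)=-9808; answer -9808
Step 2: B1 = -9808; m = 88726; 88726 = 2 * 11 * 37 * 109; sigma = (1 + 2) * (1 + 11) * (1 + 37) * (1 + 109) = 3 * 12 * 38 * 110 = 150480; answer 150480
Step 3: B2 = 150480; w = 24; -8*(24)^4 + 1*(24)^2 + 3*(24)^1 - 5 = (-2654208) + (576) + (72) + (-5) = -2653565; answer -2653565

-2653565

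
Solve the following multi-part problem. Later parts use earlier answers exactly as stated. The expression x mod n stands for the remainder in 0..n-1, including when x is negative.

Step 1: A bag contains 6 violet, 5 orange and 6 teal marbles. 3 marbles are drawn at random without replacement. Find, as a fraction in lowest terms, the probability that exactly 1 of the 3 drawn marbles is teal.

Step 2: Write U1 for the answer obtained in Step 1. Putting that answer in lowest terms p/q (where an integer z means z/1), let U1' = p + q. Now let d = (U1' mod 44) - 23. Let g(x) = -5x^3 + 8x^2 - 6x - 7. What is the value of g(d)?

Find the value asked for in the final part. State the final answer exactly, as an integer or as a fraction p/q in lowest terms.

Step 1: total draws C(17,3) = 680; favorable C(6,1)*C(11,2) = 330; P = 33/68; answer 33/68
Step 2: U1 = 33/68; threaded value p + q = 101; d = -10; -5*(-10)^3 + 8*(-10)^2 - 6*(-10)^1 - 7 = (5000) + (800) + (60) + (-7) = 5853; answer 5853

5853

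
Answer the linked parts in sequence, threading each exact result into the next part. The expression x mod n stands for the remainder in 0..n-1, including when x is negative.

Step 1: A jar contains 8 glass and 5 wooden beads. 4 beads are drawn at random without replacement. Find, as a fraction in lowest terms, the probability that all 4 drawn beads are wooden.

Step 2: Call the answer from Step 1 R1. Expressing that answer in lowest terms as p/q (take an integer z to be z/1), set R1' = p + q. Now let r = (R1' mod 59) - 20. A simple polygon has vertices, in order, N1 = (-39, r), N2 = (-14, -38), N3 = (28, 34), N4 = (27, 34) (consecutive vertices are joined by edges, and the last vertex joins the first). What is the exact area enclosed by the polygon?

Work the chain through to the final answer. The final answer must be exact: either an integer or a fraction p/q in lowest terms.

1838

Step 1: total draws C(13,4) = 715; favorable C(5,4) = 5; P = 1/143; answer 1/143
Step 2: R1 = 1/143; threaded value p + q = 144; r = 6; cross terms: (-39*-38 - -14*6)=1566, (-14*34 - 28*-38)=588, (28*34 - 27*34)=34, (27*6 - -39*34)=1488; twice the area = |3676| = 3676; area = 1838; answer 1838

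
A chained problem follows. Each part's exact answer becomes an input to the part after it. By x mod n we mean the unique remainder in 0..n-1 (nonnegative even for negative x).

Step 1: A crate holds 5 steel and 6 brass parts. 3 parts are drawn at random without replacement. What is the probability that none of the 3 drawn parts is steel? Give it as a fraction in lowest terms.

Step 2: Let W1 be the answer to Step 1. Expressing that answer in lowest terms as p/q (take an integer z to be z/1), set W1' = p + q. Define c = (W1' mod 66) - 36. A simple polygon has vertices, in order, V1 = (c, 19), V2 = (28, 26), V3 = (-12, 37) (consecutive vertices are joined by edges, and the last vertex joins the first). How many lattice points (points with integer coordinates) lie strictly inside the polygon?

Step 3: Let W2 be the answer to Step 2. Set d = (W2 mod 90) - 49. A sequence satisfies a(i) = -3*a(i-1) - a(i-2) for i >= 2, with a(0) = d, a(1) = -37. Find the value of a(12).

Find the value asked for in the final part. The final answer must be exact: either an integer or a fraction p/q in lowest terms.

Step 1: total draws C(11,3) = 165; favorable C(6,3) = 20; P = 4/33; answer 4/33
Step 2: W1 = 4/33; threaded value p + q = 37; c = 1; cross terms: (1*26 - 28*19)=-506, (28*37 - -12*26)=1348, (-12*19 - 1*37)=-265; twice the area = |577| = 577; area = 577/2; boundary points = 1 + 1 + 1 = 3; strictly interior points = area - boundary/2 + 1 = 288; answer 288
Step 3: W2 = 288; d = -31; a(2) = -3*(-37) - 1*(-31) = 142; iterating: a(2)=142, a(3)=-389, a(4)=1025, a(5)=-2686, a(6)=7033, a(7)=-18413, a(8)=48206, a(9)=-126205, a(10)=330409, a(11)=-865022, a(12)=2264657; answer 2264657

2264657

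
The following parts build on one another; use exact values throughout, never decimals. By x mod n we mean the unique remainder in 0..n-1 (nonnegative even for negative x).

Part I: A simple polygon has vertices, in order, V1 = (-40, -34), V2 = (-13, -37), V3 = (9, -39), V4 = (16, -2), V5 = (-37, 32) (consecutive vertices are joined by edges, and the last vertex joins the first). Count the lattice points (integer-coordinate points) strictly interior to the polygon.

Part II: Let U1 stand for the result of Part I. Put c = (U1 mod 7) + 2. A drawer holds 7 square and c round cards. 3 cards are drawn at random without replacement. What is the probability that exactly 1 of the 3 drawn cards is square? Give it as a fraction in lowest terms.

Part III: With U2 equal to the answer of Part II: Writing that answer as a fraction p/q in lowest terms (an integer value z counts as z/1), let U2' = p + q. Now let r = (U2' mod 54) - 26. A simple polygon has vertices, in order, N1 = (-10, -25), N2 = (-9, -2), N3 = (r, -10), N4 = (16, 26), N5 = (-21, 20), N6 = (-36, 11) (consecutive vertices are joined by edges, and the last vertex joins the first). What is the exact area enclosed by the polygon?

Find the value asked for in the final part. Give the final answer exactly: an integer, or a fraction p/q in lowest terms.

1247

Part I: cross terms: (-40*-37 - -13*-34)=1038, (-13*-39 - 9*-37)=840, (9*-2 - 16*-39)=606, (16*32 - -37*-2)=438, (-37*-34 - -40*32)=2538; twice the area = |5460| = 5460; area = 2730; boundary points = 3 + 2 + 1 + 1 + 3 = 10; strictly interior points = area - boundary/2 + 1 = 2726; answer 2726
Part II: U1 = 2726; c = 5; total draws C(12,3) = 220; favorable C(7,1)*C(5,2) = 70; P = 7/22; answer 7/22
Part III: U2 = 7/22; threaded value p + q = 29; r = 3; cross terms: (-10*-2 - -9*-25)=-205, (-9*-10 - 3*-2)=96, (3*26 - 16*-10)=238, (16*20 - -21*26)=866, (-21*11 - -36*20)=489, (-36*-25 - -10*11)=1010; twice the area = |2494| = 2494; area = 1247; answer 1247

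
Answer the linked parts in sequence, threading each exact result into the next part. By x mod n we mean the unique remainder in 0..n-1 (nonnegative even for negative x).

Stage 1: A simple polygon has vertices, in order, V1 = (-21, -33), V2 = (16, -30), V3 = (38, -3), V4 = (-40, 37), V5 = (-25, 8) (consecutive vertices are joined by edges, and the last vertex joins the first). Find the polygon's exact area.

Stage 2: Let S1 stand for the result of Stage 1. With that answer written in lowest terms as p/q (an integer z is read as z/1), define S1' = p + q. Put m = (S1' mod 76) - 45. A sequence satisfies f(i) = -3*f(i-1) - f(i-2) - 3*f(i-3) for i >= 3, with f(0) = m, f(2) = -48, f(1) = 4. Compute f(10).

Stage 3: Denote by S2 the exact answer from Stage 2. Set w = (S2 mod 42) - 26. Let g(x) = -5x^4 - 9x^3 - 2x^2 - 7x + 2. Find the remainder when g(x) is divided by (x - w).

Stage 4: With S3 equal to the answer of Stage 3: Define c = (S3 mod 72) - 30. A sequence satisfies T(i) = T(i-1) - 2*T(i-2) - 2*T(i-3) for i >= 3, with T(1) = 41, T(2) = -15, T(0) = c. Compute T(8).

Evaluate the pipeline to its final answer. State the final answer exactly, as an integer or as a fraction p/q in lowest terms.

Stage 1: cross terms: (-21*-30 - 16*-33)=1158, (16*-3 - 38*-30)=1092, (38*37 - -40*-3)=1286, (-40*8 - -25*37)=605, (-25*-33 - -21*8)=993; twice the area = |5134| = 5134; area = 2567; answer 2567
Stage 2: S1 = 2567; threaded value p + q = 2568; m = 15; f(3) = -3*(-48) - 1*(4) - 3*(15) = 95; iterating: f(3)=95, f(4)=-249, f(5)=796, f(6)=-2424, f(7)=7223, f(8)=-21633, f(9)=64948, f(10)=-194880; answer -194880
Stage 3: S2 = -194880; w = -26; remainder = value at the root: -5*(-26)^4 - 9*(-26)^3 - 2*(-26)^2 - 7*(-26)^1 + 2 = (-2284880) + (158184) + (-1352) + (182) + (2) = -2127864; answer -2127864
Stage 4: S3 = -2127864; c = -6; T(3) = 1*(-15) - 2*(41) - 2*(-6) = -85; iterating: T(3)=-85, T(4)=-137, T(5)=63, T(6)=507, T(7)=655, T(8)=-485; answer -485

-485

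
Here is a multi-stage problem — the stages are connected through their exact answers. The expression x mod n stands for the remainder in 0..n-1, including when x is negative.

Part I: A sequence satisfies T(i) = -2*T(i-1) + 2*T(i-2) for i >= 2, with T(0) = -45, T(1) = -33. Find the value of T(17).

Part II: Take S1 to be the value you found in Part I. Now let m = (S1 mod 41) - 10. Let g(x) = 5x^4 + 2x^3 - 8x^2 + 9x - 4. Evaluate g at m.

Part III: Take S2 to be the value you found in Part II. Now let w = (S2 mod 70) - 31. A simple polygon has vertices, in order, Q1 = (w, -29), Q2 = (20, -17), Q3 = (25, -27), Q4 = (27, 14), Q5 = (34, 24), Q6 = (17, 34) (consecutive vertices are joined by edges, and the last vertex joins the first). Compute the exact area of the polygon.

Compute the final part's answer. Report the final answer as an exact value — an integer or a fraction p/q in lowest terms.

Part I: T(2) = -2*(-33) + 2*(-45) = -24; iterating: T(2)=-24, T(3)=-18, T(4)=-12, T(5)=-12, T(6)=0, T(7)=-24, T(8)=48, T(9)=-144, T(10)=384, T(11)=-1056, T(12)=2880, T(13)=-7872, T(14)=21504, T(15)=-58752, T(16)=160512, T(17)=-438528; answer -438528
Part II: S1 = -438528; m = -2; 5*(-2)^4 + 2*(-2)^3 - 8*(-2)^2 + 9*(-2)^1 - 4 = (80) + (-16) + (-32) + (-18) + (-4) = 10; answer 10
Part III: S2 = 10; w = -21; cross terms: (-21*-17 - 20*-29)=937, (20*-27 - 25*-17)=-115, (25*14 - 27*-27)=1079, (27*24 - 34*14)=172, (34*34 - 17*24)=748, (17*-29 - -21*34)=221; twice the area = |3042| = 3042; area = 1521; answer 1521

1521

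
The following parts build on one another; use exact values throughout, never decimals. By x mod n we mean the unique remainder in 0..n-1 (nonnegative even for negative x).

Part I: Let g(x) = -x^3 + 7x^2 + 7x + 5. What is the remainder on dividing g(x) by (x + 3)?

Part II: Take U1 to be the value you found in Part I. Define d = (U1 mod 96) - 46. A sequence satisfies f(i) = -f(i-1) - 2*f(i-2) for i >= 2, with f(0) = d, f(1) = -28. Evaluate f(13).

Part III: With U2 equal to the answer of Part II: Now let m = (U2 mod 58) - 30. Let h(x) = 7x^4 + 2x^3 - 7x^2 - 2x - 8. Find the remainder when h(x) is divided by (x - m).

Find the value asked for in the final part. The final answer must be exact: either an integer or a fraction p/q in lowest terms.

2345992

Part I: remainder = value at the root: -1*(-3)^3 + 7*(-3)^2 + 7*(-3)^1 + 5 = (27) + (63) + (-21) + (5) = 74; answer 74
Part II: U1 = 74; d = 28; f(2) = -1*(-28) - 2*(28) = -28; iterating: f(2)=-28, f(3)=84, f(4)=-28, f(5)=-140, f(6)=196, f(7)=84, f(8)=-476, f(9)=308, f(10)=644, f(11)=-1260, f(12)=-28, f(13)=2548; answer 2548
Part III: U2 = 2548; m = 24; remainder = value at the root: 7*(24)^4 + 2*(24)^3 - 7*(24)^2 - 2*(24)^1 - 8 = (2322432) + (27648) + (-4032) + (-48) + (-8) = 2345992; answer 2345992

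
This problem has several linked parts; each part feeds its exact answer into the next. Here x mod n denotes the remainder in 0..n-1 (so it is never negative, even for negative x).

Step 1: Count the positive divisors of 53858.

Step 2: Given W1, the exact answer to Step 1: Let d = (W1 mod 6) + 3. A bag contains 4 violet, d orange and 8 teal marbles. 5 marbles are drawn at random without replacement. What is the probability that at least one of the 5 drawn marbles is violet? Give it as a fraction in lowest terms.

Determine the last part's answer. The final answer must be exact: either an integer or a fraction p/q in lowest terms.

Step 1: 53858 = 2 * 7 * 3847; number of divisors = (1+1) * (1+1) * (1+1) = 8; answer 8
Step 2: W1 = 8; d = 5; total draws C(17,5) = 6188; complement C(13,5) = 1287; favorable 6188 - 1287 = 4901; P = 377/476; answer 377/476

377/476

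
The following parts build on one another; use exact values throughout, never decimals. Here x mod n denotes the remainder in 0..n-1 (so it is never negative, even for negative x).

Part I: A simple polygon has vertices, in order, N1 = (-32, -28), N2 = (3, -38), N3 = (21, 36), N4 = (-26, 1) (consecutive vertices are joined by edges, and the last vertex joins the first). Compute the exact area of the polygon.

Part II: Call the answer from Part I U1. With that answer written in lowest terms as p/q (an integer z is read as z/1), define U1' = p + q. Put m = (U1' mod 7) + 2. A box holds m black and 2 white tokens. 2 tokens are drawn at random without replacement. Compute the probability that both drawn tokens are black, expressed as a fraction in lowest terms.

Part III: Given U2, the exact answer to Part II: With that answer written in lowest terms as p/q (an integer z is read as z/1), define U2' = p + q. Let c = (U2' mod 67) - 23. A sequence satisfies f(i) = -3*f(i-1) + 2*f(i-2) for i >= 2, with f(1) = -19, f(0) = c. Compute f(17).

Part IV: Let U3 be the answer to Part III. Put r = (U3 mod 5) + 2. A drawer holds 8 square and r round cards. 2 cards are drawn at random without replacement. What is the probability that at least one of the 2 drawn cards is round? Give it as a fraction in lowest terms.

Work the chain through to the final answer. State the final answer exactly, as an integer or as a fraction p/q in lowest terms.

9/13

Part I: cross terms: (-32*-38 - 3*-28)=1300, (3*36 - 21*-38)=906, (21*1 - -26*36)=957, (-26*-28 - -32*1)=760; twice the area = |3923| = 3923; area = 3923/2; answer 3923/2
Part II: U1 = 3923/2; threaded value p + q = 3925; m = 7; total draws C(9,2) = 36; favorable C(7,2) = 21; P = 7/12; answer 7/12
Part III: U2 = 7/12; threaded value p + q = 19; c = -4; f(2) = -3*(-19) + 2*(-4) = 49; iterating: f(2)=49, f(3)=-185, f(4)=653, f(5)=-2329, f(6)=8293, f(7)=-29537, f(8)=105197, f(9)=-374665, f(10)=1334389, f(11)=-4752497, f(12)=16926269, f(13)=-60283801, f(14)=214703941, f(15)=-764679425, f(16)=2723446157, f(17)=-9699697321; answer -9699697321
Part IV: U3 = -9699697321; r = 6; total draws C(14,2) = 91; complement C(8,2) = 28; favorable 91 - 28 = 63; P = 9/13; answer 9/13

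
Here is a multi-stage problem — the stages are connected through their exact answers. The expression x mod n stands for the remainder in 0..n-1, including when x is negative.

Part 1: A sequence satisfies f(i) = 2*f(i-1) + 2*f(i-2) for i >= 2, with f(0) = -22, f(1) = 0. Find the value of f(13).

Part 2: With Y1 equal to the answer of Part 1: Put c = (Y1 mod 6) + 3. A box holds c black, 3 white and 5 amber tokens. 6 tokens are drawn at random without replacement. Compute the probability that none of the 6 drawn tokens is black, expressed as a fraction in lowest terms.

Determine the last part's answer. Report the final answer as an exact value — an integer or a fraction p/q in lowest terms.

Part 1: f(2) = 2*(0) + 2*(-22) = -44; iterating: f(2)=-44, f(3)=-88, f(4)=-264, f(5)=-704, f(6)=-1936, f(7)=-5280, f(8)=-14432, f(9)=-39424, f(10)=-107712, f(11)=-294272, f(12)=-803968, f(13)=-2196480; answer -2196480
Part 2: Y1 = -2196480; c = 3; total draws C(11,6) = 462; favorable C(8,6) = 28; P = 2/33; answer 2/33

2/33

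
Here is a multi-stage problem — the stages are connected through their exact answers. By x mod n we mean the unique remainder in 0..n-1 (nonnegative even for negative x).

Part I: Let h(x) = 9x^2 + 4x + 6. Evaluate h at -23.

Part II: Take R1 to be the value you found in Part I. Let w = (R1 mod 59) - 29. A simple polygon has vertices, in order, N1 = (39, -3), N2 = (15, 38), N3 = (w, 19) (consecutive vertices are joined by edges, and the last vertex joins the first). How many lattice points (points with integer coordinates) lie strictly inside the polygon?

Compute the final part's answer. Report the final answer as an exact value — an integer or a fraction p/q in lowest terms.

Part I: 9*(-23)^2 + 4*(-23)^1 + 6 = (4761) + (-92) + (6) = 4675; answer 4675
Part II: R1 = 4675; w = -15; cross terms: (39*38 - 15*-3)=1527, (15*19 - -15*38)=855, (-15*-3 - 39*19)=-696; twice the area = |1686| = 1686; area = 843; boundary points = 1 + 1 + 2 = 4; strictly interior points = area - boundary/2 + 1 = 842; answer 842

842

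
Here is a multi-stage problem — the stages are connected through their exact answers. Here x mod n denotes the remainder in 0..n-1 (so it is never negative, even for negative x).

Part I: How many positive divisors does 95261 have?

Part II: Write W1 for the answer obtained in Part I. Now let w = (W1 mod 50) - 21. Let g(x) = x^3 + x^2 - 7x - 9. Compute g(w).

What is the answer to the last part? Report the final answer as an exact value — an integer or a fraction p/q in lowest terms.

Part I: 95261 is prime, so its only divisors are 1 and 95261; count = 2; answer 2
Part II: W1 = 2; w = -19; 1*(-19)^3 + 1*(-19)^2 - 7*(-19)^1 - 9 = (-6859) + (361) + (133) + (-9) = -6374; answer -6374

-6374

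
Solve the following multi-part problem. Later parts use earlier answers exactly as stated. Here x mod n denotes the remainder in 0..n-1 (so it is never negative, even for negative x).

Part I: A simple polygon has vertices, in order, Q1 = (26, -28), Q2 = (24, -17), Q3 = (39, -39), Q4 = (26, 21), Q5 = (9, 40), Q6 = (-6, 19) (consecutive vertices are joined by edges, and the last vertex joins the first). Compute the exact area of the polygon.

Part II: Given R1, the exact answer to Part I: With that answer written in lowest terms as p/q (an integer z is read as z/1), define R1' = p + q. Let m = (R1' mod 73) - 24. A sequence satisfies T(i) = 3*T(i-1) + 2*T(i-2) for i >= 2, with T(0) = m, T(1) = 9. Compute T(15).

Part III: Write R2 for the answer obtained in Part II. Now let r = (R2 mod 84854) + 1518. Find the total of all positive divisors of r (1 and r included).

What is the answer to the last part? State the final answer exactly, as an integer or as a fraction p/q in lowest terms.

Part I: cross terms: (26*-17 - 24*-28)=230, (24*-39 - 39*-17)=-273, (39*21 - 26*-39)=1833, (26*40 - 9*21)=851, (9*19 - -6*40)=411, (-6*-28 - 26*19)=-326; twice the area = |2726| = 2726; area = 1363; answer 1363
Part II: R1 = 1363; threaded value p + q = 1364; m = 26; T(2) = 3*(9) + 2*(26) = 79; iterating: T(2)=79, T(3)=255, T(4)=923, T(5)=3279, T(6)=11683, T(7)=41607, T(8)=148187, T(9)=527775, T(10)=1879699, T(11)=6694647, T(12)=23843339, T(13)=84919311, T(14)=302444611, T(15)=1077172455; answer 1077172455
Part III: R2 = 1077172455; r = 37297; 37297 = 13 * 19 * 151; sigma = (1 + 13) * (1 + 19) * (1 + 151) = 14 * 20 * 152 = 42560; answer 42560

42560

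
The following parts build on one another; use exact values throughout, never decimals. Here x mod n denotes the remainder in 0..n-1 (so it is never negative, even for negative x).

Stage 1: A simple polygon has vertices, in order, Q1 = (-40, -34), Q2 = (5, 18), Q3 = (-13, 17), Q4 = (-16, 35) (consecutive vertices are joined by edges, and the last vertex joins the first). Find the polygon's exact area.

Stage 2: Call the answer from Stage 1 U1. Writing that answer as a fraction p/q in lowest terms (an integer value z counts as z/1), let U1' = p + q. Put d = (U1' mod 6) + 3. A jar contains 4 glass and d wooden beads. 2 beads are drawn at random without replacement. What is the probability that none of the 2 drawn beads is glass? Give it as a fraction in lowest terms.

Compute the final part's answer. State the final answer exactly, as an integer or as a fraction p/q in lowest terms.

Stage 1: cross terms: (-40*18 - 5*-34)=-550, (5*17 - -13*18)=319, (-13*35 - -16*17)=-183, (-16*-34 - -40*35)=1944; twice the area = |1530| = 1530; area = 765; answer 765
Stage 2: U1 = 765; threaded value p + q = 766; d = 7; total draws C(11,2) = 55; favorable C(7,2) = 21; P = 21/55; answer 21/55

21/55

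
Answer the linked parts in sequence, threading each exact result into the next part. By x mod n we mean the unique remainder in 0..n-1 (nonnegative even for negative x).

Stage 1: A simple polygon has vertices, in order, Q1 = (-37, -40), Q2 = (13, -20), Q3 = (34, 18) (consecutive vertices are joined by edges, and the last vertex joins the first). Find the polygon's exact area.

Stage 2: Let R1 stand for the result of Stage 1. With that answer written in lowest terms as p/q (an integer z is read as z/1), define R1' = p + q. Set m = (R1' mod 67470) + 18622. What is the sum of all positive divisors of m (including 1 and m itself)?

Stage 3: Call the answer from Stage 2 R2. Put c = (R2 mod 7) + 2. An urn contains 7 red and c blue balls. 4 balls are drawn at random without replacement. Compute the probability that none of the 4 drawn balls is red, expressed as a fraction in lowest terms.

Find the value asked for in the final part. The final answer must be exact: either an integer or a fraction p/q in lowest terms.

1/330

Stage 1: cross terms: (-37*-20 - 13*-40)=1260, (13*18 - 34*-20)=914, (34*-40 - -37*18)=-694; twice the area = |1480| = 1480; area = 740; answer 740
Stage 2: R1 = 740; threaded value p + q = 741; m = 19363; 19363 = 17^2 * 67; sigma = (1 + 17 + 289) * (1 + 67) = 307 * 68 = 20876; answer 20876
Stage 3: R2 = 20876; c = 4; total draws C(11,4) = 330; favorable C(4,4) = 1; P = 1/330; answer 1/330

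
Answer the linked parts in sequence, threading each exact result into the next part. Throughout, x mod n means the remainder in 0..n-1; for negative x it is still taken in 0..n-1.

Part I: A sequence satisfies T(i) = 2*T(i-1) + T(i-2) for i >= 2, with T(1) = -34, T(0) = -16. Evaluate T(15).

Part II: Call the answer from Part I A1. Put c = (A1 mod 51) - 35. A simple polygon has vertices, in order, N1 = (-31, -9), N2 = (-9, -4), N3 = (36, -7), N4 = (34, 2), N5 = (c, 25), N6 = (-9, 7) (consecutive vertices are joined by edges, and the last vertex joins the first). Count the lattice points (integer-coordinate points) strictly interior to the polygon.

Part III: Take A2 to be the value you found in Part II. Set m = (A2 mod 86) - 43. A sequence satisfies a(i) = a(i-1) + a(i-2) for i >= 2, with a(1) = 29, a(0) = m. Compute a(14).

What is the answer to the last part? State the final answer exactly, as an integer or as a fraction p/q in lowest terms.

13030

Part I: T(2) = 2*(-34) + 1*(-16) = -84; iterating: T(2)=-84, T(3)=-202, T(4)=-488, T(5)=-1178, T(6)=-2844, T(7)=-6866, T(8)=-16576, T(9)=-40018, T(10)=-96612, T(11)=-233242, T(12)=-563096, T(13)=-1359434, T(14)=-3281964, T(15)=-7923362; answer -7923362
Part II: A1 = -7923362; c = 14; cross terms: (-31*-4 - -9*-9)=43, (-9*-7 - 36*-4)=207, (36*2 - 34*-7)=310, (34*25 - 14*2)=822, (14*7 - -9*25)=323, (-9*-9 - -31*7)=298; twice the area = |2003| = 2003; area = 2003/2; boundary points = 1 + 3 + 1 + 1 + 1 + 2 = 9; strictly interior points = area - boundary/2 + 1 = 998; answer 998
Part III: A2 = 998; m = 9; a(2) = 1*(29) + 1*(9) = 38; iterating: a(2)=38, a(3)=67, a(4)=105, a(5)=172, a(6)=277, a(7)=449, a(8)=726, a(9)=1175, a(10)=1901, a(11)=3076, a(12)=4977, a(13)=8053, a(14)=13030; answer 13030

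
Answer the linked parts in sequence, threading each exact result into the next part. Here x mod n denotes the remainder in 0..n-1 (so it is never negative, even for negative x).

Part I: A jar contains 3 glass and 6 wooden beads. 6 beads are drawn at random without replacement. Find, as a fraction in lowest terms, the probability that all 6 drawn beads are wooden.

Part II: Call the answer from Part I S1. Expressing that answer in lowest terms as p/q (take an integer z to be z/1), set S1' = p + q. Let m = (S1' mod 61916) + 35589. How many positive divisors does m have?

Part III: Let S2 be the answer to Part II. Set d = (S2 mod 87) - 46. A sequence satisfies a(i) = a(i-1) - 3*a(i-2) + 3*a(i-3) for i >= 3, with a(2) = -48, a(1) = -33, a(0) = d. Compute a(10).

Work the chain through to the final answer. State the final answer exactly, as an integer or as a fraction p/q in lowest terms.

-408

Part I: total draws C(9,6) = 84; favorable C(6,6) = 1; P = 1/84; answer 1/84
Part II: S1 = 1/84; threaded value p + q = 85; m = 35674; 35674 = 2 * 17837; number of divisors = (1+1) * (1+1) = 4; answer 4
Part III: S2 = 4; d = -42; a(3) = 1*(-48) - 3*(-33) + 3*(-42) = -75; iterating: a(3)=-75, a(4)=-30, a(5)=51, a(6)=-84, a(7)=-327, a(8)=78, a(9)=807, a(10)=-408; answer -408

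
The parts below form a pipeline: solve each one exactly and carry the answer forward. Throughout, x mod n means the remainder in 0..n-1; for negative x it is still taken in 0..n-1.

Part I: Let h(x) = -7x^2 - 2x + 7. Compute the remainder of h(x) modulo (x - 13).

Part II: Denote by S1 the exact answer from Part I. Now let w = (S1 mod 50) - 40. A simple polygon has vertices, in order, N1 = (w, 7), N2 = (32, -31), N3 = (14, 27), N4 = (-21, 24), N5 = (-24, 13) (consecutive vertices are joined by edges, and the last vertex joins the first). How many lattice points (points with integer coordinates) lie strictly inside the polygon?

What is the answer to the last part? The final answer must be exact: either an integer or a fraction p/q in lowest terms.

Part I: remainder = value at the root: -7*(13)^2 - 2*(13)^1 + 7 = (-1183) + (-26) + (7) = -1202; answer -1202
Part II: S1 = -1202; w = 8; cross terms: (8*-31 - 32*7)=-472, (32*27 - 14*-31)=1298, (14*24 - -21*27)=903, (-21*13 - -24*24)=303, (-24*7 - 8*13)=-272; twice the area = |1760| = 1760; area = 880; boundary points = 2 + 2 + 1 + 1 + 2 = 8; strictly interior points = area - boundary/2 + 1 = 877; answer 877

877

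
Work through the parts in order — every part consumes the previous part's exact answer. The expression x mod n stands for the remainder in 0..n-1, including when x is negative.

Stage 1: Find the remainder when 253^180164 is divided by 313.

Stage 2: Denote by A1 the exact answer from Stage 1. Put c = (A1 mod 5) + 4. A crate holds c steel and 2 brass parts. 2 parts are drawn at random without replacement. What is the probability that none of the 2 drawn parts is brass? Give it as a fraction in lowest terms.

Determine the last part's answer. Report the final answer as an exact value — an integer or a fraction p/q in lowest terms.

15/28

Stage 1: squarings mod 313: 253^1=253, 253^2=157, 253^4=235, 253^8=137, 253^16=302, 253^32=121, 253^64=243, 253^128=205, 253^256=83, 253^512=3, 253^1024=9, 253^2048=81, 253^4096=301, 253^8192=144, 253^16384=78, 253^32768=137, 253^65536=302, 253^131072=121; 253^180164 = 253^4 * 253^64 * 253^128 * 253^256 * 253^512 * 253^1024 * 253^2048 * 253^4096 * 253^8192 * 253^32768 * 253^131072 = 57 (mod 313); answer 57
Stage 2: A1 = 57; c = 6; total draws C(8,2) = 28; favorable C(6,2) = 15; P = 15/28; answer 15/28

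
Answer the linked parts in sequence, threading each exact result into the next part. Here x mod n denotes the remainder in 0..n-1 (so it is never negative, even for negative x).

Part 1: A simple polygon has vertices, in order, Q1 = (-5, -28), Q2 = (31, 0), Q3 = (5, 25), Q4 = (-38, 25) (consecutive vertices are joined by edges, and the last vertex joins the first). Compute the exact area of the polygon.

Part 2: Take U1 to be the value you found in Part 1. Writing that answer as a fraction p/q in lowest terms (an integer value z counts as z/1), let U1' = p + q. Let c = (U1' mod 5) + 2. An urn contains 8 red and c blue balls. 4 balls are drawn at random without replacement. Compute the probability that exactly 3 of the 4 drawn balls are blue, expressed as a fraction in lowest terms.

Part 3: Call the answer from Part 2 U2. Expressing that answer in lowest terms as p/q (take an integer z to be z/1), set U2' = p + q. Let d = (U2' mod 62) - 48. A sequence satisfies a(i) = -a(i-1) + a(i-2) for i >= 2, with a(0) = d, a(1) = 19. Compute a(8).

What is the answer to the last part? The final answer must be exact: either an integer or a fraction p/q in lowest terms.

Part 1: cross terms: (-5*0 - 31*-28)=868, (31*25 - 5*0)=775, (5*25 - -38*25)=1075, (-38*-28 - -5*25)=1189; twice the area = |3907| = 3907; area = 3907/2; answer 3907/2
Part 2: U1 = 3907/2; threaded value p + q = 3909; c = 6; total draws C(14,4) = 1001; favorable C(6,3)*C(8,1) = 160; P = 160/1001; answer 160/1001
Part 3: U2 = 160/1001; threaded value p + q = 1161; d = -3; a(2) = -1*(19) + 1*(-3) = -22; iterating: a(2)=-22, a(3)=41, a(4)=-63, a(5)=104, a(6)=-167, a(7)=271, a(8)=-438; answer -438

-438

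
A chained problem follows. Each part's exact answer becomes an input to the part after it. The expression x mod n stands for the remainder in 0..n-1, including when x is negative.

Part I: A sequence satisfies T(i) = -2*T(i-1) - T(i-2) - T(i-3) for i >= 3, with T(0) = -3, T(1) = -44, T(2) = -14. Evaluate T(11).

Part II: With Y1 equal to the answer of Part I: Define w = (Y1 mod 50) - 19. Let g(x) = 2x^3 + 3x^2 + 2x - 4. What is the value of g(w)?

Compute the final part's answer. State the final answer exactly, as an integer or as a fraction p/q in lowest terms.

Part I: T(3) = -2*(-14) - 1*(-44) - 1*(-3) = 75; iterating: T(3)=75, T(4)=-92, T(5)=123, T(6)=-229, T(7)=427, T(8)=-748, T(9)=1298, T(10)=-2275, T(11)=4000; answer 4000
Part II: Y1 = 4000; w = -19; 2*(-19)^3 + 3*(-19)^2 + 2*(-19)^1 - 4 = (-13718) + (1083) + (-38) + (-4) = -12677; answer -12677

-12677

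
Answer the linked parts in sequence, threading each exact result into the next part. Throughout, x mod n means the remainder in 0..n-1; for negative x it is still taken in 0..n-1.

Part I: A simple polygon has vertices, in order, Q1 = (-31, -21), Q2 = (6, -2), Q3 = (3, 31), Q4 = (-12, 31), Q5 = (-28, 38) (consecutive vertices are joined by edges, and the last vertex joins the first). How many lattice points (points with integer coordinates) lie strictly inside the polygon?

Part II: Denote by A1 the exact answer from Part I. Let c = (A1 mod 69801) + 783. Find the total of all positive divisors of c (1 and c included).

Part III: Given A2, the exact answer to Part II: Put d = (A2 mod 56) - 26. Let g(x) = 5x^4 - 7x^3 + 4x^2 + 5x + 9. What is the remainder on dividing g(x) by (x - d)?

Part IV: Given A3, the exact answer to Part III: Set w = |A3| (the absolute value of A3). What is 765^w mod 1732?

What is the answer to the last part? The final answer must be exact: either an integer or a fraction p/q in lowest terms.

621

Part I: cross terms: (-31*-2 - 6*-21)=188, (6*31 - 3*-2)=192, (3*31 - -12*31)=465, (-12*38 - -28*31)=412, (-28*-21 - -31*38)=1766; twice the area = |3023| = 3023; area = 3023/2; boundary points = 1 + 3 + 15 + 1 + 1 = 21; strictly interior points = area - boundary/2 + 1 = 1502; answer 1502
Part II: A1 = 1502; c = 2285; 2285 = 5 * 457; sigma = (1 + 5) * (1 + 457) = 6 * 458 = 2748; answer 2748
Part III: A2 = 2748; d = -22; remainder = value at the root: 5*(-22)^4 - 7*(-22)^3 + 4*(-22)^2 + 5*(-22)^1 + 9 = (1171280) + (74536) + (1936) + (-110) + (9) = 1247651; answer 1247651
Part IV: A3 = 1247651; w = 1247651; squarings mod 1732: 765^1=765, 765^2=1541, 765^4=109, 765^8=1489, 765^16=161, 765^32=1673, 765^64=17, 765^128=289, 765^256=385, 765^512=1005, 765^1024=269, 765^2048=1349, 765^4096=1201, 765^8192=1377, 765^16384=1321, 765^32768=917, 765^65536=869, 765^131072=9, 765^262144=81, 765^524288=1365, 765^1048576=1325; 765^1247651 = 765^1 * 765^2 * 765^32 * 765^128 * 765^256 * 765^2048 * 765^65536 * 765^131072 * 765^1048576 = 621 (mod 1732); answer 621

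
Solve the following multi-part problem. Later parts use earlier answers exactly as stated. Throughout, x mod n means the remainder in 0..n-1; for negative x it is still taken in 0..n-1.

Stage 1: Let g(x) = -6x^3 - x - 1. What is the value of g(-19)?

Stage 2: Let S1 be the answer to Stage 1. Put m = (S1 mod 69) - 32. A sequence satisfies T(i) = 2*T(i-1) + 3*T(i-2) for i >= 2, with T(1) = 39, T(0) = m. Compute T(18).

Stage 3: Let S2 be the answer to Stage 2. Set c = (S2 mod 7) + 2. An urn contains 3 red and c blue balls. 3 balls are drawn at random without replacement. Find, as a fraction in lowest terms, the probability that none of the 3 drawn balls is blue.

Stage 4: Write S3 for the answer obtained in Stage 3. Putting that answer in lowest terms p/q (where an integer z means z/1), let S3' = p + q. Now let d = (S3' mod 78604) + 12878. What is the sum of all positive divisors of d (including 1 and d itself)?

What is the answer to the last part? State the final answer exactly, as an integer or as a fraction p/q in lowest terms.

21168

Stage 1: -6*(-19)^3 - 1*(-19)^1 - 1 = (41154) + (19) + (-1) = 41172; answer 41172
Stage 2: S1 = 41172; m = 16; T(2) = 2*(39) + 3*(16) = 126; iterating: T(2)=126, T(3)=369, T(4)=1116, T(5)=3339, T(6)=10026, T(7)=30069, T(8)=90216, T(9)=270639, T(10)=811926, T(11)=2435769, T(12)=7307316, T(13)=21921939, T(14)=65765826, T(15)=197297469, T(16)=591892416, T(17)=1775677239, T(18)=5327031726; answer 5327031726
Stage 3: S2 = 5327031726; c = 4; total draws C(7,3) = 35; favorable C(3,3) = 1; P = 1/35; answer 1/35
Stage 4: S3 = 1/35; threaded value p + q = 36; d = 12914; 12914 = 2 * 11 * 587; sigma = (1 + 2) * (1 + 11) * (1 + 587) = 3 * 12 * 588 = 21168; answer 21168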